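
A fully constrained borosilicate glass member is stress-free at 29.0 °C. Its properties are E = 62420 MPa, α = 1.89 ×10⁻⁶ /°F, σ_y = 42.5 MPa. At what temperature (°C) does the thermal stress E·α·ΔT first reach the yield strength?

229 °C

E = 62420 MPa = 62.42 GPa.
α = 1.89×10⁻⁶/°F × 9/5 = 3.40×10⁻⁶/K.
E·α·ΔT = 42.50 MPa ⇒ ΔT = 42.50 / (62.42×10³ × 3.40×10⁻⁶) = 200.1 K.
T = 29.0 + 200.1 = 229.1 °C.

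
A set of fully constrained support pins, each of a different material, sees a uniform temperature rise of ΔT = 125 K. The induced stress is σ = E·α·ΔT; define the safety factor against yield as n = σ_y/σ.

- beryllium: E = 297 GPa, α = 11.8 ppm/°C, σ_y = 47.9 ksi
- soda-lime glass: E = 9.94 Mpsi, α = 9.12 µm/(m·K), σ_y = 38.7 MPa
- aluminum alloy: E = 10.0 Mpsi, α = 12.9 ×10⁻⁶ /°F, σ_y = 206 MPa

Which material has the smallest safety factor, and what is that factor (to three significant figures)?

soda-lime glass, n = 0.495

Per material, after unit conversion:
  beryllium: E = 297.0, α = 11.8, σ_y = 330.3 → σ = 438 MPa, n = 0.754
  soda-lime glass: E = 68.53, α = 9.12, σ_y = 38.70 → σ = 78.1 MPa, n = 0.495
  aluminum alloy: E = 68.95, α = 23.2, σ_y = 206.0 → σ = 200 MPa, n = 1.03
Soda-lime glass has the lowest safety factor, n = 0.495.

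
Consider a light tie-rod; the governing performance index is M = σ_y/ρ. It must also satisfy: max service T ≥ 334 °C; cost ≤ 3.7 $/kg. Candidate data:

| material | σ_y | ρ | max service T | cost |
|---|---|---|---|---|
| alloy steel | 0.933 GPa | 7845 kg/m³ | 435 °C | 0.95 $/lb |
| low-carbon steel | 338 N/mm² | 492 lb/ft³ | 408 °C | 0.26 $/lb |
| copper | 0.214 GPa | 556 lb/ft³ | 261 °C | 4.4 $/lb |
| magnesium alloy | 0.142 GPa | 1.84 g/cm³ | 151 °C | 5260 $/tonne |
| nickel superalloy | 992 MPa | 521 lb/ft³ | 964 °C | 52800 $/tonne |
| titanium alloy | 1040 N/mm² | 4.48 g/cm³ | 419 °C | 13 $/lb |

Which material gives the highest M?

Screen on constraints: max service T ≥ 334 °C; cost ≤ 3.7 $/kg. Survivors: alloy steel, low-carbon steel.
In SI units:
  alloy steel: σ_y = 933.0 MPa, ρ = 7845 kg/m³
  low-carbon steel: σ_y = 338.0 MPa, ρ = 7881 kg/m³
  alloy steel: M = 119 kN·m/kg
  low-carbon steel: M = 42.9 kN·m/kg
Highest index: alloy steel.

alloy steel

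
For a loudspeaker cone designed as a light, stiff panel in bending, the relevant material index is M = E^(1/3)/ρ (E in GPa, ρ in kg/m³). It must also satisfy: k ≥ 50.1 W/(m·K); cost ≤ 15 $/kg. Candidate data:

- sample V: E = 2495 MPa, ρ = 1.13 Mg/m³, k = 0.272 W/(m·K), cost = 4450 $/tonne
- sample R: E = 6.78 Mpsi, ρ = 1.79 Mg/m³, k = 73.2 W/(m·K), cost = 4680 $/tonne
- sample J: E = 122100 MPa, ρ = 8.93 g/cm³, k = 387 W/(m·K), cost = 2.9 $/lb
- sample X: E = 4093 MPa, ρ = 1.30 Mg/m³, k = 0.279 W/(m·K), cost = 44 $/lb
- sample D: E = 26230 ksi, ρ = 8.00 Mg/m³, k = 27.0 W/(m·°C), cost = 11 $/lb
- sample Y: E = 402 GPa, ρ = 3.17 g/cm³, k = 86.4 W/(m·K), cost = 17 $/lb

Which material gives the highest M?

sample R

Screen on constraints: k ≥ 50.1 W/(m·K); cost ≤ 15 $/kg. Survivors: sample R, sample J.
In SI units:
  sample R: E = 46.75 GPa, ρ = 1790 kg/m³
  sample J: E = 122.1 GPa, ρ = 8930 kg/m³
  sample R: M = 2.01×10⁻³
  sample J: M = 0.556×10⁻³
Sample R ranks first.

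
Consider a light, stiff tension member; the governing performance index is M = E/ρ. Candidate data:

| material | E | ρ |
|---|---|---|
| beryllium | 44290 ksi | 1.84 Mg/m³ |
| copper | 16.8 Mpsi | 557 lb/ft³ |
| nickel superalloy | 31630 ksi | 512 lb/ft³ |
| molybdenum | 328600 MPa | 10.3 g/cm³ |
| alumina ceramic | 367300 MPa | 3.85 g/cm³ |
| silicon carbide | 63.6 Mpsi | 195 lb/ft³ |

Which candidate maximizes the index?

beryllium

Putting every candidate on a common basis:
  beryllium: E = 305.4 GPa, ρ = 1840 kg/m³
  copper: E = 115.8 GPa, ρ = 8922 kg/m³
  nickel superalloy: E = 218.1 GPa, ρ = 8201 kg/m³
  molybdenum: E = 328.6 GPa, ρ = 10300 kg/m³
  alumina ceramic: E = 367.3 GPa, ρ = 3850 kg/m³
  silicon carbide: E = 438.5 GPa, ρ = 3124 kg/m³
  beryllium: M = 166 MN·m/kg
  silicon carbide: M = 140 MN·m/kg
  alumina ceramic: M = 95.4 MN·m/kg
  molybdenum: M = 31.9 MN·m/kg
  nickel superalloy: M = 26.6 MN·m/kg
  copper: M = 13.0 MN·m/kg
Highest index: beryllium.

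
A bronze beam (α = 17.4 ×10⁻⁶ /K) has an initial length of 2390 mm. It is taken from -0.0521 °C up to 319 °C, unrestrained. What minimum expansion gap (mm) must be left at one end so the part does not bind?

ΔT = 319 − (-0.0521) = 319.1 K.
ΔL = α·L₀·ΔT = 17.4×10⁻⁶ × 2390 mm × 319.1 K = 13.3 mm.

13.3 mm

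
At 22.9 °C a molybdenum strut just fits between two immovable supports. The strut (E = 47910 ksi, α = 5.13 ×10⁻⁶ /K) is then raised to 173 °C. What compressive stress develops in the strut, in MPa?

254 MPa

E = 47910 ksi = 330.3 GPa.
ΔT = 150.1 K. Constrained thermal stress σ = E·α·ΔT = 330.3×10³ MPa × 5.13×10⁻⁶ × 150.1 = 254 MPa (compressive).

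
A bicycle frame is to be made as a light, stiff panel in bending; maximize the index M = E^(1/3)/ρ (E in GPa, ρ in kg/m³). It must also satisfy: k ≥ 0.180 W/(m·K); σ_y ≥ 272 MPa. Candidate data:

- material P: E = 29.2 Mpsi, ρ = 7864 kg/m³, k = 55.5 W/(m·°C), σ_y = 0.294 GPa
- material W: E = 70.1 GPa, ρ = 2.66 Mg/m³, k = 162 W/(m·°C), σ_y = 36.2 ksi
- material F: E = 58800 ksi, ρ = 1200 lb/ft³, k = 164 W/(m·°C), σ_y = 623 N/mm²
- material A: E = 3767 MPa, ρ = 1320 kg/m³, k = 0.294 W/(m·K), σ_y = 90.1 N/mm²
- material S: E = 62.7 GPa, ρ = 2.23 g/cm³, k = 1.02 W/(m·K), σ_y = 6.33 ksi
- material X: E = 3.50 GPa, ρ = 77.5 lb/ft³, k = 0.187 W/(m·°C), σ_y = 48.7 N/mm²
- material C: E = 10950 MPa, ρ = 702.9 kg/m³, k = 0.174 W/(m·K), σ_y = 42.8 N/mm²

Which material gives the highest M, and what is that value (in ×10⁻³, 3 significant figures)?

Screen on constraints: k ≥ 0.180 W/(m·K); σ_y ≥ 272 MPa. Survivors: material P, material F.
In SI units:
  material P: E = 201.3 GPa, ρ = 7864 kg/m³
  material F: E = 405.4 GPa, ρ = 19220 kg/m³
  material P: M = 0.745×10⁻³
  material F: M = 0.385×10⁻³
Material P ranks first.

material P, M = 0.745×10⁻³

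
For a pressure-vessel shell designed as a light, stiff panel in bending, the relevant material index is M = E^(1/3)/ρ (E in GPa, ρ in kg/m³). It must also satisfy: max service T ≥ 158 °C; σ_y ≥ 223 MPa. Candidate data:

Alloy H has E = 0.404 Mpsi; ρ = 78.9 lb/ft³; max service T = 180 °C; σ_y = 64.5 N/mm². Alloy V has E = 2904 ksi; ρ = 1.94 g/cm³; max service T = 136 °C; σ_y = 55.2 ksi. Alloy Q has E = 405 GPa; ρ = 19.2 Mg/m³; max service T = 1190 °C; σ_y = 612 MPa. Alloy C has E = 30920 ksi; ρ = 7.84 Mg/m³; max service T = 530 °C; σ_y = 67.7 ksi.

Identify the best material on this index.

alloy C

Screen on constraints: max service T ≥ 158 °C; σ_y ≥ 223 MPa. Survivors: alloy Q, alloy C.
After converting to SI:
  alloy Q: E = 405.0 GPa, ρ = 19200 kg/m³
  alloy C: E = 213.2 GPa, ρ = 7840 kg/m³
  alloy C: M = 0.762×10⁻³
  alloy Q: M = 0.385×10⁻³
Highest index: alloy C.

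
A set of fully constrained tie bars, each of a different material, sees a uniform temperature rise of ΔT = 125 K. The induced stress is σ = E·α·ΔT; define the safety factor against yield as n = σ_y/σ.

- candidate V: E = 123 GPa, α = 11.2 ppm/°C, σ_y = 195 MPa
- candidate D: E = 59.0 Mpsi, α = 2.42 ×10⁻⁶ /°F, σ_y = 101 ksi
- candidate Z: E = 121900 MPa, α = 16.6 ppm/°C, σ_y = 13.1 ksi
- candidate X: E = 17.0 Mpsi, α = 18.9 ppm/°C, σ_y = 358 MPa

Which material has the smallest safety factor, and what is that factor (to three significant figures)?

candidate Z, n = 0.357

In consistent units (E in GPa, α in ×10⁻⁶/K, σ_y in MPa):
  candidate V: E = 123.0, α = 11.2, σ_y = 195.0 → σ = 172 MPa, n = 1.13
  candidate D: E = 406.8, α = 4.36, σ_y = 696.4 → σ = 221 MPa, n = 3.14
  candidate Z: E = 121.9, α = 16.6, σ_y = 90.32 → σ = 253 MPa, n = 0.357
  candidate X: E = 117.2, α = 18.9, σ_y = 358.0 → σ = 277 MPa, n = 1.29
The minimum is candidate Z at n = 0.357.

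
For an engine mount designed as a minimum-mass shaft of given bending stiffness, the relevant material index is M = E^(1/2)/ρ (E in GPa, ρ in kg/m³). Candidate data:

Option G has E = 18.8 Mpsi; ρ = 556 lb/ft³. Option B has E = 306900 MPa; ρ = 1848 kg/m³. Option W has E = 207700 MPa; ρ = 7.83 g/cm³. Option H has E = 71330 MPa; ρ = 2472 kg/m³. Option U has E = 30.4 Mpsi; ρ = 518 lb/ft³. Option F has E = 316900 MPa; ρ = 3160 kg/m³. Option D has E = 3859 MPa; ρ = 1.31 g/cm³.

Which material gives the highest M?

Normalizing units and computing the index:
  option G: E = 129.6 GPa, ρ = 8906 kg/m³
  option B: E = 306.9 GPa, ρ = 1848 kg/m³
  option W: E = 207.7 GPa, ρ = 7830 kg/m³
  option H: E = 71.33 GPa, ρ = 2472 kg/m³
  option U: E = 209.6 GPa, ρ = 8298 kg/m³
  option F: E = 316.9 GPa, ρ = 3160 kg/m³
  option D: E = 3.859 GPa, ρ = 1310 kg/m³
  option B: M = 9.48×10⁻³
  option F: M = 5.63×10⁻³
  option H: M = 3.42×10⁻³
  option W: M = 1.84×10⁻³
  option U: M = 1.74×10⁻³
  option D: M = 1.50×10⁻³
  option G: M = 1.28×10⁻³
Highest index: option B.

option B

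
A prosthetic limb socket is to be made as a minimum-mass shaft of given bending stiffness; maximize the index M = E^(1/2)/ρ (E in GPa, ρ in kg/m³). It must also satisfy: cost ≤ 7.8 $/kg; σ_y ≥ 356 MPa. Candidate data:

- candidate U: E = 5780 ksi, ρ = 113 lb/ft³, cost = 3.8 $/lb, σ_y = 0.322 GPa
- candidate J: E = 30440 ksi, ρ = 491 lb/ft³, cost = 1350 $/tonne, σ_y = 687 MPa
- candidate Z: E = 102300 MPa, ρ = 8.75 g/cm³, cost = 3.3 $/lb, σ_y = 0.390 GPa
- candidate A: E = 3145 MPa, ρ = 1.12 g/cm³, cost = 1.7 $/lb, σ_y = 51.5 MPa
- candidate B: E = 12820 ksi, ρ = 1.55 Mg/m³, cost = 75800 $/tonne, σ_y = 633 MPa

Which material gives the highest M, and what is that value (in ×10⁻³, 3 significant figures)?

candidate J, M = 1.84×10⁻³

Screen on constraints: cost ≤ 7.8 $/kg; σ_y ≥ 356 MPa. Survivors: candidate J, candidate Z.
Normalizing units and computing the index:
  candidate J: E = 209.9 GPa, ρ = 7865 kg/m³
  candidate Z: E = 102.3 GPa, ρ = 8750 kg/m³
  candidate J: M = 1.84×10⁻³
  candidate Z: M = 1.16×10⁻³
Candidate J has the largest M.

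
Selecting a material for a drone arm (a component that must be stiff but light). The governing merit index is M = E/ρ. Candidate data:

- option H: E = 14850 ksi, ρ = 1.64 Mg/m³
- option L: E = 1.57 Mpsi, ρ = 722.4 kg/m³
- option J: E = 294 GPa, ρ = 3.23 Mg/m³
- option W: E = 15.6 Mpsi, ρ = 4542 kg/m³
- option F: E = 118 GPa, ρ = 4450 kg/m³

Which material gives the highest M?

option J

After converting to SI:
  option H: E = 102.4 GPa, ρ = 1640 kg/m³
  option L: E = 10.82 GPa, ρ = 722.4 kg/m³
  option J: E = 294.0 GPa, ρ = 3230 kg/m³
  option W: E = 107.6 GPa, ρ = 4542 kg/m³
  option F: E = 118.0 GPa, ρ = 4450 kg/m³
  option J: M = 91.0 MN·m/kg
  option H: M = 62.4 MN·m/kg
  option F: M = 26.5 MN·m/kg
  option W: M = 23.7 MN·m/kg
  option L: M = 15.0 MN·m/kg
Option J has the largest M.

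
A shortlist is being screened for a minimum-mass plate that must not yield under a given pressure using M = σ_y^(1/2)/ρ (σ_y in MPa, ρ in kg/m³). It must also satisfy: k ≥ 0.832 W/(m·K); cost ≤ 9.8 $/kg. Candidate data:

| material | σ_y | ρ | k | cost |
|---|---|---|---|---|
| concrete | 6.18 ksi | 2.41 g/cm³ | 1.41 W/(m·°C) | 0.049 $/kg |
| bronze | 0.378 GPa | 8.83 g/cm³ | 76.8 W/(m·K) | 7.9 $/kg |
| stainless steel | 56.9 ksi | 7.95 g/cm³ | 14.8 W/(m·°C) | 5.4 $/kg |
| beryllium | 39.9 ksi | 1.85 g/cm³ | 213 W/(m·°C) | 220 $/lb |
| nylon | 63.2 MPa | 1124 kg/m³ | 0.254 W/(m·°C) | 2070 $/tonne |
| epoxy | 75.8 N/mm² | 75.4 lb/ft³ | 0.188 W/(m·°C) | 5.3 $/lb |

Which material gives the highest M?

concrete

Screen on constraints: k ≥ 0.832 W/(m·K); cost ≤ 9.8 $/kg. Survivors: concrete, bronze, stainless steel.
Convert each candidate to consistent units, then evaluate M:
  concrete: σ_y = 42.61 MPa, ρ = 2410 kg/m³
  bronze: σ_y = 378.0 MPa, ρ = 8830 kg/m³
  stainless steel: σ_y = 392.3 MPa, ρ = 7950 kg/m³
  concrete: M = 2.71×10⁻³
  stainless steel: M = 2.49×10⁻³
  bronze: M = 2.20×10⁻³
Concrete ranks first.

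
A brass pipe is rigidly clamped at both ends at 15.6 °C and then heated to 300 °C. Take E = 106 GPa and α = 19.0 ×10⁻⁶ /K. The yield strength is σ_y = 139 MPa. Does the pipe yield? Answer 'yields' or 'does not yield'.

yields

ΔT = 284.4 K. Constrained thermal stress σ = E·α·ΔT = 106.0×10³ MPa × 19.0×10⁻⁶ × 284.4 = 573 MPa (compressive).
Compare to σ_y = 139 MPa: σ ≥ σ_y, so it yields.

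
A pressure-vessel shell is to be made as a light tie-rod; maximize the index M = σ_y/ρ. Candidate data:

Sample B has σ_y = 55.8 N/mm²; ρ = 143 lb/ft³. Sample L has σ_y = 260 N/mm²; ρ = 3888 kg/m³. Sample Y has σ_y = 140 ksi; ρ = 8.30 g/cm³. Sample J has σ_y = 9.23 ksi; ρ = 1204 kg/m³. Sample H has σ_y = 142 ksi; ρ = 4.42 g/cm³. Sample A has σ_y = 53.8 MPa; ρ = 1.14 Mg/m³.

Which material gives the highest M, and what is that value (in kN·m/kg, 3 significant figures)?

Putting every candidate on a common basis:
  sample B: σ_y = 55.80 MPa, ρ = 2291 kg/m³
  sample L: σ_y = 260.0 MPa, ρ = 3888 kg/m³
  sample Y: σ_y = 965.3 MPa, ρ = 8300 kg/m³
  sample J: σ_y = 63.64 MPa, ρ = 1204 kg/m³
  sample H: σ_y = 979.1 MPa, ρ = 4420 kg/m³
  sample A: σ_y = 53.80 MPa, ρ = 1140 kg/m³
  sample H: M = 222 kN·m/kg
  sample Y: M = 116 kN·m/kg
  sample L: M = 66.9 kN·m/kg
  sample J: M = 52.9 kN·m/kg
  sample A: M = 47.2 kN·m/kg
  sample B: M = 24.4 kN·m/kg
Sample H has the largest M.

sample H, M = 222 kN·m/kg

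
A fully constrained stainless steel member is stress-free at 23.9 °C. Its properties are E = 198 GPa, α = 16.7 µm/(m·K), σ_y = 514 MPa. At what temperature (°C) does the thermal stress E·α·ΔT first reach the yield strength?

179 °C

E·α·ΔT = 514.0 MPa ⇒ ΔT = 514.0 / (198.0×10³ × 16.7×10⁻⁶) = 155.4 K.
T = 23.9 + 155.4 = 179.3 °C.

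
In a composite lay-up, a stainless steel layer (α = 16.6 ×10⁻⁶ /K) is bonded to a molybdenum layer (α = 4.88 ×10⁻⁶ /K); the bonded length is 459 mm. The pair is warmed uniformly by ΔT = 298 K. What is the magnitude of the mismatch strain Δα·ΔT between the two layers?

3.49×10⁻³

Δα = |16.6 − 4.88|×10⁻⁶/K = 11.7×10⁻⁶/K.
Mismatch strain = Δα·ΔT = 11.7×10⁻⁶ × 298.0 = 3.49×10⁻³.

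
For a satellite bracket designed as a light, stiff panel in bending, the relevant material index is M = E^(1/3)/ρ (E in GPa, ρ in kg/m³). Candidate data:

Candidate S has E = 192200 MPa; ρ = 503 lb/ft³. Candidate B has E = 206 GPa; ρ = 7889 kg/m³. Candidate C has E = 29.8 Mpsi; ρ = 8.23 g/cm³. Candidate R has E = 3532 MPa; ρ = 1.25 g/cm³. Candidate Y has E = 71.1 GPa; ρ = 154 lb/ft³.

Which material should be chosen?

candidate Y

After converting to SI:
  candidate S: E = 192.2 GPa, ρ = 8057 kg/m³
  candidate B: E = 206.0 GPa, ρ = 7889 kg/m³
  candidate C: E = 205.5 GPa, ρ = 8230 kg/m³
  candidate R: E = 3.532 GPa, ρ = 1250 kg/m³
  candidate Y: E = 71.10 GPa, ρ = 2467 kg/m³
  candidate Y: M = 1.68×10⁻³
  candidate R: M = 1.22×10⁻³
  candidate B: M = 0.749×10⁻³
  candidate C: M = 0.717×10⁻³
  candidate S: M = 0.716×10⁻³
The maximum is for candidate Y.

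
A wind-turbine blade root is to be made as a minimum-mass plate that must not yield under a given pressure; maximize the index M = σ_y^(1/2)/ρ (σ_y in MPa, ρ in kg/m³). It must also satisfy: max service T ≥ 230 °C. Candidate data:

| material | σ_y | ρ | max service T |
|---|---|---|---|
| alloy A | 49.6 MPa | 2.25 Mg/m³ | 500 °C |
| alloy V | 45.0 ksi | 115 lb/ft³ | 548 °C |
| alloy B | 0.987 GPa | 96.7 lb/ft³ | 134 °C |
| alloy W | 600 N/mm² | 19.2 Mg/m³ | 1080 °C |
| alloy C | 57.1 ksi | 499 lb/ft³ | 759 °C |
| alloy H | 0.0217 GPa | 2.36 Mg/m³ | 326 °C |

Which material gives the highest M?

Screen on constraints: max service T ≥ 230 °C. Survivors: alloy A, alloy V, alloy W, alloy C, alloy H.
After converting to SI:
  alloy A: σ_y = 49.60 MPa, ρ = 2250 kg/m³
  alloy V: σ_y = 310.3 MPa, ρ = 1842 kg/m³
  alloy W: σ_y = 600.0 MPa, ρ = 19200 kg/m³
  alloy C: σ_y = 393.7 MPa, ρ = 7993 kg/m³
  alloy H: σ_y = 21.70 MPa, ρ = 2360 kg/m³
  alloy V: M = 9.56×10⁻³
  alloy A: M = 3.13×10⁻³
  alloy C: M = 2.48×10⁻³
  alloy H: M = 1.97×10⁻³
  alloy W: M = 1.28×10⁻³
Highest index: alloy V.

alloy V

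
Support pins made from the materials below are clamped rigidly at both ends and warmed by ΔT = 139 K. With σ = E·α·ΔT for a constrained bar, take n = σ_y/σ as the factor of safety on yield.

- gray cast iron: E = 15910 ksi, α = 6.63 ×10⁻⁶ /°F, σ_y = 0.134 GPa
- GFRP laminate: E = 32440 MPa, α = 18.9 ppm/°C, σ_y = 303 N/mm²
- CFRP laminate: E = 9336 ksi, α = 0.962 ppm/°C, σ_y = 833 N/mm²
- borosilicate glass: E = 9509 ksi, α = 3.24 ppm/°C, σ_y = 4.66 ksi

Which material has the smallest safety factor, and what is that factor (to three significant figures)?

With everything in SI (GPa, ×10⁻⁶/K, MPa):
  gray cast iron: E = 109.7, α = 11.9, σ_y = 134.0 → σ = 182 MPa, n = 0.736
  GFRP laminate: E = 32.44, α = 18.9, σ_y = 303.0 → σ = 85.2 MPa, n = 3.56
  CFRP laminate: E = 64.37, α = 0.962, σ_y = 833.0 → σ = 8.61 MPa, n = 96.8
  borosilicate glass: E = 65.56, α = 3.24, σ_y = 32.13 → σ = 29.5 MPa, n = 1.09
Smallest n: gray cast iron with n = 0.736.

gray cast iron, n = 0.736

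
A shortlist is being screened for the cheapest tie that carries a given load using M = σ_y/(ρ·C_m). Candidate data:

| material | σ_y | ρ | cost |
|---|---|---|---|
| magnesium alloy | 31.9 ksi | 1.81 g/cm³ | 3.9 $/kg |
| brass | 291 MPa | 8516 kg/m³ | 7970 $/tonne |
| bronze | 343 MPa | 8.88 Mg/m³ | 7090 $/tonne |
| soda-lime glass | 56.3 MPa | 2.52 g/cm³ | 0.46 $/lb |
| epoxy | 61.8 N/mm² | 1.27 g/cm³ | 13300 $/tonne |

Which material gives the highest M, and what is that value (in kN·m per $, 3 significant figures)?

Convert each candidate to consistent units, then evaluate M:
  magnesium alloy: σ_y = 219.9 MPa, ρ = 1810 kg/m³, cost = 3.900 $/kg
  brass: σ_y = 291.0 MPa, ρ = 8516 kg/m³, cost = 7.970 $/kg
  bronze: σ_y = 343.0 MPa, ρ = 8880 kg/m³, cost = 7.090 $/kg
  soda-lime glass: σ_y = 56.30 MPa, ρ = 2520 kg/m³, cost = 1.014 $/kg
  epoxy: σ_y = 61.80 MPa, ρ = 1270 kg/m³, cost = 13.30 $/kg
  magnesium alloy: M = 31.2 kN·m per $
  soda-lime glass: M = 22.0 kN·m per $
  bronze: M = 5.45 kN·m per $
  brass: M = 4.29 kN·m per $
  epoxy: M = 3.66 kN·m per $
Highest index: magnesium alloy.

magnesium alloy, M = 31.2 kN·m per $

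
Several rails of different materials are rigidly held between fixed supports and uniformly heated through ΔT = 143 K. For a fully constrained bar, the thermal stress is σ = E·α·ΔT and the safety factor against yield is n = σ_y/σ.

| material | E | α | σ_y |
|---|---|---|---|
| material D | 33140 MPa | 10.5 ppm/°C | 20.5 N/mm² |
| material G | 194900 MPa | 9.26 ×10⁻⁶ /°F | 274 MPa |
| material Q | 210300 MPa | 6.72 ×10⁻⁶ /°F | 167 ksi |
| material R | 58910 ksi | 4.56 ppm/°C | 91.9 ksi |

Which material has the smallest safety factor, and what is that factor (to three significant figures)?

material D, n = 0.412

Converting E to GPa, α to ×10⁻⁶/K, σ_y to MPa, then σ and n for each:
  material D: E = 33.14, α = 10.5, σ_y = 20.50 → σ = 49.8 MPa, n = 0.412
  material G: E = 194.9, α = 16.7, σ_y = 274.0 → σ = 465 MPa, n = 0.590
  material Q: E = 210.3, α = 12.1, σ_y = 1151 → σ = 364 MPa, n = 3.17
  material R: E = 406.2, α = 4.56, σ_y = 633.6 → σ = 265 MPa, n = 2.39
The minimum is material D at n = 0.412.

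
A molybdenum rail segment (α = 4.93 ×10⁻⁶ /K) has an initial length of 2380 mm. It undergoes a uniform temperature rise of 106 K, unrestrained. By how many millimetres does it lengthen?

ΔL = α·L₀·ΔT = 4.93×10⁻⁶ × 2380 mm × 106.0 K = 1.24 mm.

1.24 mm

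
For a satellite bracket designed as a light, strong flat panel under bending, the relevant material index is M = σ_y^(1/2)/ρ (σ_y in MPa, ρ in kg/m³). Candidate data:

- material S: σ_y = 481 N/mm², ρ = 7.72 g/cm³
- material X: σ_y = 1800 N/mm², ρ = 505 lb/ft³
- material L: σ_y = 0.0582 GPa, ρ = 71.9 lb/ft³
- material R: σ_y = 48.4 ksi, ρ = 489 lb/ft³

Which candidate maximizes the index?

material L

Normalizing units and computing the index:
  material S: σ_y = 481.0 MPa, ρ = 7720 kg/m³
  material X: σ_y = 1800 MPa, ρ = 8089 kg/m³
  material L: σ_y = 58.20 MPa, ρ = 1152 kg/m³
  material R: σ_y = 333.7 MPa, ρ = 7833 kg/m³
  material L: M = 6.62×10⁻³
  material X: M = 5.24×10⁻³
  material S: M = 2.84×10⁻³
  material R: M = 2.33×10⁻³
Material L ranks first.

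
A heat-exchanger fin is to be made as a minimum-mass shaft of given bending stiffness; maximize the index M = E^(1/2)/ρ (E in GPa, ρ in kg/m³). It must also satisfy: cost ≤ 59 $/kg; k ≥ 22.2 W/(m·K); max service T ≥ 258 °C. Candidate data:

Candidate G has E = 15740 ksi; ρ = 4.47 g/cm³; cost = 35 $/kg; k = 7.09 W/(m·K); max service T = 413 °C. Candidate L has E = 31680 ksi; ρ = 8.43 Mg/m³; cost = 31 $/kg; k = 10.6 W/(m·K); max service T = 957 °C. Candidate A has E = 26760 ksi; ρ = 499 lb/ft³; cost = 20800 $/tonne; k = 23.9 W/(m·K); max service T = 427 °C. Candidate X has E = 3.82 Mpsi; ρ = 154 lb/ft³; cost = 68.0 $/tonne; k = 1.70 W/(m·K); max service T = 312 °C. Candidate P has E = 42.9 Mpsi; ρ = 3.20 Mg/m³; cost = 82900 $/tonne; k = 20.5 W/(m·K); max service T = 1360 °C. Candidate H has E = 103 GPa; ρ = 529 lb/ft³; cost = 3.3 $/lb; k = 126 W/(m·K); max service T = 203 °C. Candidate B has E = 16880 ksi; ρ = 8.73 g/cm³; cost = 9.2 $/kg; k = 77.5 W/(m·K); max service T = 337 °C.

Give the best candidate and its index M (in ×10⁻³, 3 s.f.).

Screen on constraints: cost ≤ 59 $/kg; k ≥ 22.2 W/(m·K); max service T ≥ 258 °C. Survivors: candidate A, candidate B.
Putting every candidate on a common basis:
  candidate A: E = 184.5 GPa, ρ = 7993 kg/m³
  candidate B: E = 116.4 GPa, ρ = 8730 kg/m³
  candidate A: M = 1.70×10⁻³
  candidate B: M = 1.24×10⁻³
Candidate A has the largest M.

candidate A, M = 1.70×10⁻³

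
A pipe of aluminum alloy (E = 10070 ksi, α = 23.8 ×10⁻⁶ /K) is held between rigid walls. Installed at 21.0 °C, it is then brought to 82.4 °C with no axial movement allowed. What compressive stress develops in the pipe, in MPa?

E = 10070 ksi = 69.43 GPa.
ΔT = 61.40 K. Constrained thermal stress σ = E·α·ΔT = 69.43×10³ MPa × 23.8×10⁻⁶ × 61.40 = 101 MPa (compressive).

101 MPa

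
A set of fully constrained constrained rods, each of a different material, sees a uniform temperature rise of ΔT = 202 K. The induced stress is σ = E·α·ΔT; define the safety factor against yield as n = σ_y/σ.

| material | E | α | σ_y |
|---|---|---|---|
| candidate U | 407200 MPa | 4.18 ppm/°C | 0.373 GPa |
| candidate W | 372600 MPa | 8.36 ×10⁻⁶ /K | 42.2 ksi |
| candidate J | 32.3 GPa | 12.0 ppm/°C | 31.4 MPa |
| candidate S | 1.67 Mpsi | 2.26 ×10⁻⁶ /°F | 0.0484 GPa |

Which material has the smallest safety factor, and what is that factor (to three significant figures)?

candidate J, n = 0.401

Converting E to GPa, α to ×10⁻⁶/K, σ_y to MPa, then σ and n for each:
  candidate U: E = 407.2, α = 4.18, σ_y = 373.0 → σ = 344 MPa, n = 1.08
  candidate W: E = 372.6, α = 8.36, σ_y = 291.0 → σ = 629 MPa, n = 0.462
  candidate J: E = 32.30, α = 12.0, σ_y = 31.40 → σ = 78.3 MPa, n = 0.401
  candidate S: E = 11.51, α = 4.07, σ_y = 48.40 → σ = 9.46 MPa, n = 5.12
Candidate J has the lowest safety factor, n = 0.401.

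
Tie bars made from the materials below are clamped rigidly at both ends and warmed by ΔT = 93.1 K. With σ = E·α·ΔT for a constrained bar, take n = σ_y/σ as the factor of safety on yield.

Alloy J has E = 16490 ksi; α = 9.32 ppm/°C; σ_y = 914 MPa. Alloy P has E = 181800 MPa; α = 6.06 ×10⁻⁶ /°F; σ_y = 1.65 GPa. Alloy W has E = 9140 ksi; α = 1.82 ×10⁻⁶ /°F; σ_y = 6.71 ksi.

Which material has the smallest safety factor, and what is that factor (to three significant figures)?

Converting E to GPa, α to ×10⁻⁶/K, σ_y to MPa, then σ and n for each:
  alloy J: E = 113.7, α = 9.32, σ_y = 914.0 → σ = 98.7 MPa, n = 9.26
  alloy P: E = 181.8, α = 10.9, σ_y = 1650 → σ = 185 MPa, n = 8.94
  alloy W: E = 63.02, α = 3.28, σ_y = 46.26 → σ = 19.2 MPa, n = 2.41
The minimum is alloy W at n = 2.41.

alloy W, n = 2.41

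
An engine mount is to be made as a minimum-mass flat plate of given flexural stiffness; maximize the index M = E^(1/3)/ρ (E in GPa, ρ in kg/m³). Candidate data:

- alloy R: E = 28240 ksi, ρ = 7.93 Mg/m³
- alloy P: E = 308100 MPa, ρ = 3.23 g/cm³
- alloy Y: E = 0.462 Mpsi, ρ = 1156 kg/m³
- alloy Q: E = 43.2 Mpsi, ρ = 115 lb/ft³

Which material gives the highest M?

Putting every candidate on a common basis:
  alloy R: E = 194.7 GPa, ρ = 7930 kg/m³
  alloy P: E = 308.1 GPa, ρ = 3230 kg/m³
  alloy Y: E = 3.185 GPa, ρ = 1156 kg/m³
  alloy Q: E = 297.9 GPa, ρ = 1842 kg/m³
  alloy Q: M = 3.63×10⁻³
  alloy P: M = 2.09×10⁻³
  alloy Y: M = 1.27×10⁻³
  alloy R: M = 0.731×10⁻³
Alloy Q has the largest M.

alloy Q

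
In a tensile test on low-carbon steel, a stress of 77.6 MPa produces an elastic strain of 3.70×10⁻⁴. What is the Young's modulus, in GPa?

210 GPa

E = σ/ε = 77.6 MPa / 3.70×10⁻⁴ = 209700 MPa = 210 GPa.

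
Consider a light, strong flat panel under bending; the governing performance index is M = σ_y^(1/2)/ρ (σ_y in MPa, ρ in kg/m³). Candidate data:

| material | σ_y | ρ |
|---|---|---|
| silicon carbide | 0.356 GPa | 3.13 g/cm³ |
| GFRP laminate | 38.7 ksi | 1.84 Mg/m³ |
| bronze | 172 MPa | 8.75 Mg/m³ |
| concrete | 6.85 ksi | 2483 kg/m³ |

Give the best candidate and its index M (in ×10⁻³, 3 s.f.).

GFRP laminate, M = 8.88×10⁻³

Putting every candidate on a common basis:
  silicon carbide: σ_y = 356.0 MPa, ρ = 3130 kg/m³
  GFRP laminate: σ_y = 266.8 MPa, ρ = 1840 kg/m³
  bronze: σ_y = 172.0 MPa, ρ = 8750 kg/m³
  concrete: σ_y = 47.23 MPa, ρ = 2483 kg/m³
  GFRP laminate: M = 8.88×10⁻³
  silicon carbide: M = 6.03×10⁻³
  concrete: M = 2.77×10⁻³
  bronze: M = 1.50×10⁻³
Highest index: GFRP laminate.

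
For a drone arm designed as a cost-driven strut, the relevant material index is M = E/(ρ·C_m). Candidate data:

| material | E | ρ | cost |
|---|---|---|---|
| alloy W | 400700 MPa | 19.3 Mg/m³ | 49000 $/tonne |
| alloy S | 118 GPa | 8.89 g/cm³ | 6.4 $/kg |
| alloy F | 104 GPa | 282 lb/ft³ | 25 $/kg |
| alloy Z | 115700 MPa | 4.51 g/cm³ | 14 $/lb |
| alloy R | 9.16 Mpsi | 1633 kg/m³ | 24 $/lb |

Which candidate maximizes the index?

alloy S

Normalizing units and computing the index:
  alloy W: E = 400.7 GPa, ρ = 19300 kg/m³, cost = 49.00 $/kg
  alloy S: E = 118.0 GPa, ρ = 8890 kg/m³, cost = 6.400 $/kg
  alloy F: E = 104.0 GPa, ρ = 4517 kg/m³, cost = 25.00 $/kg
  alloy Z: E = 115.7 GPa, ρ = 4510 kg/m³, cost = 30.86 $/kg
  alloy R: E = 63.16 GPa, ρ = 1633 kg/m³, cost = 52.91 $/kg
  alloy S: M = 2.07 MN·m per $
  alloy F: M = 0.921 MN·m per $
  alloy Z: M = 0.831 MN·m per $
  alloy R: M = 0.731 MN·m per $
  alloy W: M = 0.424 MN·m per $
Alloy S ranks first.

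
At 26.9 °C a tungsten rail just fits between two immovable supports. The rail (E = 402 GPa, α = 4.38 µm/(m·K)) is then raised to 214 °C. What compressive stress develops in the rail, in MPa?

ΔT = 187.1 K. Constrained thermal stress σ = E·α·ΔT = 402.0×10³ MPa × 4.38×10⁻⁶ × 187.1 = 329 MPa (compressive).

329 MPa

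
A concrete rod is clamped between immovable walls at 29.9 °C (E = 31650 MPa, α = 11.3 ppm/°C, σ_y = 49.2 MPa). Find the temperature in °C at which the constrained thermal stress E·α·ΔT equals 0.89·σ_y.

152 °C

E = 31650 MPa = 31.65 GPa.
E·α·ΔT = 43.79 MPa ⇒ ΔT = 43.79 / (31.65×10³ × 11.3×10⁻⁶) = 122.4 K.
T = 29.9 + 122.4 = 152.3 °C.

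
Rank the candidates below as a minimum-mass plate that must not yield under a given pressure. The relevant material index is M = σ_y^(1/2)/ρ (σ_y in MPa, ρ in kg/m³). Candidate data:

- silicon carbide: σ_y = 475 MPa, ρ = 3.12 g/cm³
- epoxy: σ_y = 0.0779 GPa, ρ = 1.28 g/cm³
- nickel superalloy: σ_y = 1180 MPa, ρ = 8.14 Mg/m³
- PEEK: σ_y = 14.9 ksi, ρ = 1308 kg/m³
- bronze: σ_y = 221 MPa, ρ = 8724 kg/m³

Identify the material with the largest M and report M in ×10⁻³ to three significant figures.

Putting every candidate on a common basis:
  silicon carbide: σ_y = 475.0 MPa, ρ = 3120 kg/m³
  epoxy: σ_y = 77.90 MPa, ρ = 1280 kg/m³
  nickel superalloy: σ_y = 1180 MPa, ρ = 8140 kg/m³
  PEEK: σ_y = 102.7 MPa, ρ = 1308 kg/m³
  bronze: σ_y = 221.0 MPa, ρ = 8724 kg/m³
  PEEK: M = 7.75×10⁻³
  silicon carbide: M = 6.99×10⁻³
  epoxy: M = 6.90×10⁻³
  nickel superalloy: M = 4.22×10⁻³
  bronze: M = 1.70×10⁻³
PEEK has the largest M.

PEEK, M = 7.75×10⁻³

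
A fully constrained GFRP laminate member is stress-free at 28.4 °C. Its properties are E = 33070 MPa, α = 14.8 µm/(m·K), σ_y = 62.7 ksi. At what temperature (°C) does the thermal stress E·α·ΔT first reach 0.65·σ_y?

E = 33070 MPa = 33.07 GPa.
σ_y = 62.7 ksi = 432.3 MPa.
E·α·ΔT = 281.0 MPa ⇒ ΔT = 281.0 / (33.07×10³ × 14.8×10⁻⁶) = 574.1 K.
T = 28.4 + 574.1 = 602.5 °C.

603 °C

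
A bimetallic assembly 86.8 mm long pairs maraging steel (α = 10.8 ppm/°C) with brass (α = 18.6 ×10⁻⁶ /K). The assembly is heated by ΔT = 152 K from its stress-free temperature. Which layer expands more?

α(maraging steel) = 10.8×10⁻⁶/K vs α(brass) = 18.6×10⁻⁶/K.
Higher α expands more for the same ΔT: brass.

brass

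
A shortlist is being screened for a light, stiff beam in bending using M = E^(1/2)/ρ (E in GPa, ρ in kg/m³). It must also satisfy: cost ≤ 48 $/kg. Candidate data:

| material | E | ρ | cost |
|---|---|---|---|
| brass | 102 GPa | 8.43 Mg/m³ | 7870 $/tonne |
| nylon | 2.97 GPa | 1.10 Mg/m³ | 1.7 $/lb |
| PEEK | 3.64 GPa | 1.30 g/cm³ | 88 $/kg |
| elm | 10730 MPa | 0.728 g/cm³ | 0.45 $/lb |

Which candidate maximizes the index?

elm

Screen on constraints: cost ≤ 48 $/kg. Survivors: brass, nylon, elm.
Convert each candidate to consistent units, then evaluate M:
  brass: E = 102.0 GPa, ρ = 8430 kg/m³
  nylon: E = 2.970 GPa, ρ = 1100 kg/m³
  elm: E = 10.73 GPa, ρ = 728.0 kg/m³
  elm: M = 4.50×10⁻³
  nylon: M = 1.57×10⁻³
  brass: M = 1.20×10⁻³
Highest index: elm.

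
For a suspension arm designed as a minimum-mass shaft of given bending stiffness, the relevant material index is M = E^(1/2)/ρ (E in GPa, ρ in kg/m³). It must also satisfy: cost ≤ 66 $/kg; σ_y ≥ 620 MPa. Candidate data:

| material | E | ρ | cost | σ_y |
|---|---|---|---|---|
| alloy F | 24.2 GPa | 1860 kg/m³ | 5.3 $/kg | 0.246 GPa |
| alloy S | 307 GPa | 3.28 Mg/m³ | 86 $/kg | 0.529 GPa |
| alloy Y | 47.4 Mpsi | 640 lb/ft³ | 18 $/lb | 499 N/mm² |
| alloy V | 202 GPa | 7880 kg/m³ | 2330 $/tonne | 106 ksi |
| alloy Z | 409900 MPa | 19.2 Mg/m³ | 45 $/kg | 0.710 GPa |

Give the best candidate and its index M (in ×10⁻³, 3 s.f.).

alloy V, M = 1.80×10⁻³

Screen on constraints: cost ≤ 66 $/kg; σ_y ≥ 620 MPa. Survivors: alloy V, alloy Z.
After converting to SI:
  alloy V: E = 202.0 GPa, ρ = 7880 kg/m³
  alloy Z: E = 409.9 GPa, ρ = 19200 kg/m³
  alloy V: M = 1.80×10⁻³
  alloy Z: M = 1.05×10⁻³
The maximum is for alloy V.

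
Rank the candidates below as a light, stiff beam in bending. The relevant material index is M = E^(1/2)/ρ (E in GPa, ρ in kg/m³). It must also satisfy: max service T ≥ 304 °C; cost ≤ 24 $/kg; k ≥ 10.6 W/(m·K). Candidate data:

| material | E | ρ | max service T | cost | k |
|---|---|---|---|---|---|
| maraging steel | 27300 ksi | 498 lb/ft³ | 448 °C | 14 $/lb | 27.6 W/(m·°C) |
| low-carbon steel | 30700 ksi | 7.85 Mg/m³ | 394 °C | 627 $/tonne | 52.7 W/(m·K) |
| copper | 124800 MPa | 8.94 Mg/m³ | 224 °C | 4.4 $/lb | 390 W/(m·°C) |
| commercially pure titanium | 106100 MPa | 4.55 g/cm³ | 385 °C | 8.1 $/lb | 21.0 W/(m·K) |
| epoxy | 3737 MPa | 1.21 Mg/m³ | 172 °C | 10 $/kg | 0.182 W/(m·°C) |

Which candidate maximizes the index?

Screen on constraints: max service T ≥ 304 °C; cost ≤ 24 $/kg; k ≥ 10.6 W/(m·K). Survivors: low-carbon steel, commercially pure titanium.
After converting to SI:
  low-carbon steel: E = 211.7 GPa, ρ = 7850 kg/m³
  commercially pure titanium: E = 106.1 GPa, ρ = 4550 kg/m³
  commercially pure titanium: M = 2.26×10⁻³
  low-carbon steel: M = 1.85×10⁻³
Commercially pure titanium ranks first.

commercially pure titanium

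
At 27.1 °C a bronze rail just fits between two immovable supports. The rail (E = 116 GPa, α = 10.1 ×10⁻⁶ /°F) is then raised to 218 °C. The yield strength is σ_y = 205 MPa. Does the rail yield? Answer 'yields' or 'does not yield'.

α = 10.1×10⁻⁶/°F × 9/5 = 18.2×10⁻⁶/K.
ΔT = 190.9 K. Constrained thermal stress σ = E·α·ΔT = 116.0×10³ MPa × 18.2×10⁻⁶ × 190.9 = 403 MPa (compressive).
Compare to σ_y = 205 MPa: σ ≥ σ_y, so it yields.

yields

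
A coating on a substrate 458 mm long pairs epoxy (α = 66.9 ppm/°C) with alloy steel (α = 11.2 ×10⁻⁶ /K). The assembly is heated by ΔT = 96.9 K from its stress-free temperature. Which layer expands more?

α(epoxy) = 66.9×10⁻⁶/K vs α(alloy steel) = 11.2×10⁻⁶/K.
Higher α expands more for the same ΔT: epoxy.

epoxy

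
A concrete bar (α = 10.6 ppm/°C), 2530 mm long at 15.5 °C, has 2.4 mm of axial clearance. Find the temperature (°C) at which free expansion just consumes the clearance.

α·L₀·ΔT = 2.4 mm ⇒ ΔT = 2.4 / (10.6×10⁻⁶ × 2530.0) = 89.49 K.
T = 15.5 + 89.49 = 105.0 °C.

105 °C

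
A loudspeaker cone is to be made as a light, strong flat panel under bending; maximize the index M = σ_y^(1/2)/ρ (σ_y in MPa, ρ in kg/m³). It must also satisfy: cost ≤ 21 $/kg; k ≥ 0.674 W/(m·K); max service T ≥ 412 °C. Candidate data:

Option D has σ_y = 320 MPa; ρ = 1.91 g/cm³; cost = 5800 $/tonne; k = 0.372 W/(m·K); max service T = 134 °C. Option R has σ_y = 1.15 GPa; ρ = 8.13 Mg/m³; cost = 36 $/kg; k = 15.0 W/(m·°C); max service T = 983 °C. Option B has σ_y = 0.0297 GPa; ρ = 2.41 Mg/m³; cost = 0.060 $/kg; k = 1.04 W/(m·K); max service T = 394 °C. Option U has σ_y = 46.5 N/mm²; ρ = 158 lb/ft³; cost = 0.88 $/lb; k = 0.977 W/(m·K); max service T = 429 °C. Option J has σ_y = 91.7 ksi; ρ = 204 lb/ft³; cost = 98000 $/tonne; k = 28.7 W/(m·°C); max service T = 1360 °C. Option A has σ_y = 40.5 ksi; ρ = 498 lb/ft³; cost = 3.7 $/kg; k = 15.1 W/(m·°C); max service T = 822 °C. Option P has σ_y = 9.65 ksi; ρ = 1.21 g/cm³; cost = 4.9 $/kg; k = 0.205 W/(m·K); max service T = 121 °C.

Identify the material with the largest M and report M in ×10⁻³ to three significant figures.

Screen on constraints: cost ≤ 21 $/kg; k ≥ 0.674 W/(m·K); max service T ≥ 412 °C. Survivors: option U, option A.
In SI units:
  option U: σ_y = 46.50 MPa, ρ = 2531 kg/m³
  option A: σ_y = 279.2 MPa, ρ = 7977 kg/m³
  option U: M = 2.69×10⁻³
  option A: M = 2.09×10⁻³
Option U has the largest M.

option U, M = 2.69×10⁻³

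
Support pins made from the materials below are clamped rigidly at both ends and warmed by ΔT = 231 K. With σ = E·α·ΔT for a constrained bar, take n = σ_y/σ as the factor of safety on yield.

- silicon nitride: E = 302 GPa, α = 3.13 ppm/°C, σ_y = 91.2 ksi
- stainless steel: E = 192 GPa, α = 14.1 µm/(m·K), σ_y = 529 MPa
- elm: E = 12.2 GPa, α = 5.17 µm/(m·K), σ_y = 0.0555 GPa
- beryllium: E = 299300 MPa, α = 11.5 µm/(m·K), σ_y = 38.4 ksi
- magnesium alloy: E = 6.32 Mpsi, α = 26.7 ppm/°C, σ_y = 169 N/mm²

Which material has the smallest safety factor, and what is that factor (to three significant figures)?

With everything in SI (GPa, ×10⁻⁶/K, MPa):
  silicon nitride: E = 302.0, α = 3.13, σ_y = 628.8 → σ = 218 MPa, n = 2.88
  stainless steel: E = 192.0, α = 14.1, σ_y = 529.0 → σ = 625 MPa, n = 0.846
  elm: E = 12.20, α = 5.17, σ_y = 55.50 → σ = 14.6 MPa, n = 3.81
  beryllium: E = 299.3, α = 11.5, σ_y = 264.8 → σ = 795 MPa, n = 0.333
  magnesium alloy: E = 43.57, α = 26.7, σ_y = 169.0 → σ = 269 MPa, n = 0.629
The minimum is beryllium at n = 0.333.

beryllium, n = 0.333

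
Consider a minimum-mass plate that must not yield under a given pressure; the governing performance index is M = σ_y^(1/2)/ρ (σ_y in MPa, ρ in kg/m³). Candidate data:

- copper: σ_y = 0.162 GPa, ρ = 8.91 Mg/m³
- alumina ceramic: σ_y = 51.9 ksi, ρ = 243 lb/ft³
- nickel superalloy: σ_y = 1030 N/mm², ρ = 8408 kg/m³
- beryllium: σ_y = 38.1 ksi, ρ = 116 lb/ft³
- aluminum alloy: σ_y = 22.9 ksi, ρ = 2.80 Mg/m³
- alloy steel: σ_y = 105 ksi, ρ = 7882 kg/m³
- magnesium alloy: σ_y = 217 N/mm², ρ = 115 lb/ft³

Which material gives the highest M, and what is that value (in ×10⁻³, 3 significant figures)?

In SI units:
  copper: σ_y = 162.0 MPa, ρ = 8910 kg/m³
  alumina ceramic: σ_y = 357.8 MPa, ρ = 3892 kg/m³
  nickel superalloy: σ_y = 1030 MPa, ρ = 8408 kg/m³
  beryllium: σ_y = 262.7 MPa, ρ = 1858 kg/m³
  aluminum alloy: σ_y = 157.9 MPa, ρ = 2800 kg/m³
  alloy steel: σ_y = 723.9 MPa, ρ = 7882 kg/m³
  magnesium alloy: σ_y = 217.0 MPa, ρ = 1842 kg/m³
  beryllium: M = 8.72×10⁻³
  magnesium alloy: M = 8.00×10⁻³
  alumina ceramic: M = 4.86×10⁻³
  aluminum alloy: M = 4.49×10⁻³
  nickel superalloy: M = 3.82×10⁻³
  alloy steel: M = 3.41×10⁻³
  copper: M = 1.43×10⁻³
Beryllium has the largest M.

beryllium, M = 8.72×10⁻³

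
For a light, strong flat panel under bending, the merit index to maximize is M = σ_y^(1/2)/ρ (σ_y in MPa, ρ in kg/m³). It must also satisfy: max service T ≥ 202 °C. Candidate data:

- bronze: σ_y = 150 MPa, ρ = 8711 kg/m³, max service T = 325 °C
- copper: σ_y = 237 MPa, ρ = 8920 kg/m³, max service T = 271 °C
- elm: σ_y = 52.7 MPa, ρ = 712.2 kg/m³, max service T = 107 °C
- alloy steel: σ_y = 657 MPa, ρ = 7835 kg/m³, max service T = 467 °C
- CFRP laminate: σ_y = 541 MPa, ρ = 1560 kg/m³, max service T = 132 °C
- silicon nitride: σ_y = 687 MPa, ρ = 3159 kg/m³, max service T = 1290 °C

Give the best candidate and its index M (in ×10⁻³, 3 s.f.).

silicon nitride, M = 8.30×10⁻³

Screen on constraints: max service T ≥ 202 °C. Survivors: bronze, copper, alloy steel, silicon nitride.
Evaluate M for each candidate:
  silicon nitride: M = 8.30×10⁻³
  alloy steel: M = 3.27×10⁻³
  copper: M = 1.73×10⁻³
  bronze: M = 1.41×10⁻³
Silicon nitride ranks first.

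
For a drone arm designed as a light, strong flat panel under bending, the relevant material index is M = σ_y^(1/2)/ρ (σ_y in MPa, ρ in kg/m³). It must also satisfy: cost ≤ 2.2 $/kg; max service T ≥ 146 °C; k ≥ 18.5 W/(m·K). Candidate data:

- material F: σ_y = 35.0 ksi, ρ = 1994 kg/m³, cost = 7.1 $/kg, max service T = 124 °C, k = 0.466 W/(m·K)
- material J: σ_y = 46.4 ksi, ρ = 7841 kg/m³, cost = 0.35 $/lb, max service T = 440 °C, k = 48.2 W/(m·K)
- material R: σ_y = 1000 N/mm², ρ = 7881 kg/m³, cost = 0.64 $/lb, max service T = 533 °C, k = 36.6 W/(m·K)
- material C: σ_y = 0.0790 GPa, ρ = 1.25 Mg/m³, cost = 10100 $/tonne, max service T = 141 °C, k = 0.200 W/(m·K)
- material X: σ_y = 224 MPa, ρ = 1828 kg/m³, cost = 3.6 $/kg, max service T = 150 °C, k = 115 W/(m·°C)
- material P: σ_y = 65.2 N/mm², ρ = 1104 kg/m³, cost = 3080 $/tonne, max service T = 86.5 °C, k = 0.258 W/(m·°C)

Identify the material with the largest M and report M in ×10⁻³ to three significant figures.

material R, M = 4.01×10⁻³

Screen on constraints: cost ≤ 2.2 $/kg; max service T ≥ 146 °C; k ≥ 18.5 W/(m·K). Survivors: material J, material R.
Convert each candidate to consistent units, then evaluate M:
  material J: σ_y = 319.9 MPa, ρ = 7841 kg/m³
  material R: σ_y = 1000 MPa, ρ = 7881 kg/m³
  material R: M = 4.01×10⁻³
  material J: M = 2.28×10⁻³
Material R ranks first.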